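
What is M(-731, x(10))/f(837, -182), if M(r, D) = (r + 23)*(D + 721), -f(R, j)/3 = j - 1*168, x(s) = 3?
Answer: -85432/175 ≈ -488.18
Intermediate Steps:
f(R, j) = 504 - 3*j (f(R, j) = -3*(j - 1*168) = -3*(j - 168) = -3*(-168 + j) = 504 - 3*j)
M(r, D) = (23 + r)*(721 + D)
M(-731, x(10))/f(837, -182) = (16583 + 23*3 + 721*(-731) + 3*(-731))/(504 - 3*(-182)) = (16583 + 69 - 527051 - 2193)/(504 + 546) = -512592/1050 = -512592*1/1050 = -85432/175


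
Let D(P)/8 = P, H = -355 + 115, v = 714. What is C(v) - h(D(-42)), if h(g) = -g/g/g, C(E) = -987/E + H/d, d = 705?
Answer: -463303/268464 ≈ -1.7258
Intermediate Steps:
H = -240
D(P) = 8*P
C(E) = -16/47 - 987/E (C(E) = -987/E - 240/705 = -987/E - 240*1/705 = -987/E - 16/47 = -16/47 - 987/E)
h(g) = -1/g
C(v) - h(D(-42)) = (-16/47 - 987/714) - (-1)/(8*(-42)) = (-16/47 - 987*1/714) - (-1)/(-336) = (-16/47 - 47/34) - (-1)*(-1)/336 = -2753/1598 - 1*1/336 = -2753/1598 - 1/336 = -463303/268464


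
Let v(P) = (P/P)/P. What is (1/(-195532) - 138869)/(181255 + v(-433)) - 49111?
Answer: -251223363966022775/5115339635416 ≈ -49112.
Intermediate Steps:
v(P) = 1/P
(1/(-195532) - 138869)/(181255 + v(-433)) - 49111 = (1/(-195532) - 138869)/(181255 + 1/(-433)) - 49111 = (-1/195532 - 138869)/(181255 - 1/433) - 49111 = -27153333309/(195532*78483414/433) - 49111 = -27153333309/195532*433/78483414 - 49111 = -3919131107599/5115339635416 - 49111 = -251223363966022775/5115339635416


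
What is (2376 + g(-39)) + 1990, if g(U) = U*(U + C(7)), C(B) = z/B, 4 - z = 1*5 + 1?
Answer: 41287/7 ≈ 5898.1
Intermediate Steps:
z = -2 (z = 4 - (1*5 + 1) = 4 - (5 + 1) = 4 - 1*6 = 4 - 6 = -2)
C(B) = -2/B
g(U) = U*(-2/7 + U) (g(U) = U*(U - 2/7) = U*(-2/7 + U))
(2376 + g(-39)) + 1990 = (2376 + (1/7)*(-39)*(-2 + 7*(-39))) + 1990 = (2376 + (1/7)*(-39)*(-2 - 273)) + 1990 = (2376 + (1/7)*(-39)*(-275)) + 1990 = (2376 + 10725/7) + 1990 = 27357/7 + 1990 = 41287/7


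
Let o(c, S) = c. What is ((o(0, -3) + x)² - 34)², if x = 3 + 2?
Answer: 81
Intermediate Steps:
x = 5
((o(0, -3) + x)² - 34)² = ((0 + 5)² - 34)² = (5² - 34)² = (25 - 34)² = (-9)² = 81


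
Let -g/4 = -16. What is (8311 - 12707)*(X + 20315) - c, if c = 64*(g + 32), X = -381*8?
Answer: -75911876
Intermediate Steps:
g = 64 (g = -4*(-16) = 64)
X = -3048
c = 6144 (c = 64*(64 + 32) = 64*96 = 6144)
(8311 - 12707)*(X + 20315) - c = (8311 - 12707)*(-3048 + 20315) - 1*6144 = -4396*17267 - 6144 = -75905732 - 6144 = -75911876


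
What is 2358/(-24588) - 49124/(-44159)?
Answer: 61318555/60321194 ≈ 1.0165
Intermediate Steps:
2358/(-24588) - 49124/(-44159) = 2358*(-1/24588) - 49124*(-1/44159) = -131/1366 + 49124/44159 = 61318555/60321194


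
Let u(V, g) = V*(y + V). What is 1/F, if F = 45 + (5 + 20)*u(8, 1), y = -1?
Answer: 1/1445 ≈ 0.00069204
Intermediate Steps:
u(V, g) = V*(-1 + V)
F = 1445 (F = 45 + (5 + 20)*(8*(-1 + 8)) = 45 + 25*(8*7) = 45 + 25*56 = 45 + 1400 = 1445)
1/F = 1/1445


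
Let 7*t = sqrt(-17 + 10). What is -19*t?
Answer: -19*I*sqrt(7)/7 ≈ -7.1813*I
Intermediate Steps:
t = I*sqrt(7)/7 (t = sqrt(-17 + 10)/7 = sqrt(-7)/7 = (I*sqrt(7))/7 = I*sqrt(7)/7 ≈ 0.37796*I)
-19*t = -19*I*sqrt(7)/7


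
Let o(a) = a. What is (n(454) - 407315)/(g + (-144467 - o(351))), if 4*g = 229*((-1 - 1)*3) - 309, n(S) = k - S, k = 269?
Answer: 326000/116191 ≈ 2.8057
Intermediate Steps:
n(S) = 269 - S
g = -1683/4 (g = (229*((-1 - 1)*3) - 309)/4 = (229*(-2*3) - 309)/4 = (229*(-6) - 309)/4 = (-1374 - 309)/4 = (¼)*(-1683) = -1683/4 ≈ -420.75)
(n(454) - 407315)/(g + (-144467 - o(351))) = ((269 - 1*454) - 407315)/(-1683/4 + (-144467 - 1*351)) = ((269 - 454) - 407315)/(-1683/4 + (-144467 - 351)) = (-185 - 407315)/(-1683/4 - 144818) = -407500/(-580955/4) = -407500*(-4/580955) = 326000/116191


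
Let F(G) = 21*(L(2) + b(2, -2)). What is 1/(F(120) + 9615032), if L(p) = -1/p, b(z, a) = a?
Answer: 2/19229959 ≈ 1.0400e-7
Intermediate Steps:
F(G) = -105/2 (F(G) = 21*(-1/2 - 2) = 21*(-1*½ - 2) = 21*(-½ - 2) = 21*(-5/2) = -105/2)
1/(F(120) + 9615032) = 1/(-105/2 + 9615032) = 1/(19229959/2) = 2/19229959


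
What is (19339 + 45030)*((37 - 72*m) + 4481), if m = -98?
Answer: 745006806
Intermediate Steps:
(19339 + 45030)*((37 - 72*m) + 4481) = (19339 + 45030)*((37 - 72*(-98)) + 4481) = 64369*((37 + 7056) + 4481) = 64369*(7093 + 4481) = 64369*11574 = 745006806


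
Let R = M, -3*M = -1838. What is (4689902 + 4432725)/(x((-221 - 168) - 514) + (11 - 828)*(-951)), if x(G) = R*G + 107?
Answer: 9122627/223836 ≈ 40.756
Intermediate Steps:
M = 1838/3 (M = -⅓*(-1838) = 1838/3 ≈ 612.67)
R = 1838/3 ≈ 612.67
x(G) = 107 + 1838*G/3 (x(G) = 1838*G/3 + 107 = 107 + 1838*G/3)
(4689902 + 4432725)/(x((-221 - 168) - 514) + (11 - 828)*(-951)) = (4689902 + 4432725)/((107 + 1838*((-221 - 168) - 514)/3) + (11 - 828)*(-951)) = 9122627/((107 + 1838*(-389 - 514)/3) - 817*(-951)) = 9122627/((107 + (1838/3)*(-903)) + 776967) = 9122627/((107 - 553238) + 776967) = 9122627/(-553131 + 776967) = 9122627/223836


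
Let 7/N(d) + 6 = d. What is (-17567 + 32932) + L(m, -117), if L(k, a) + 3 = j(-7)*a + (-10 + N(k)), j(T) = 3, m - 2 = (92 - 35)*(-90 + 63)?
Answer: 23146536/1543 ≈ 15001.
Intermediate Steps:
m = -1537 (m = 2 + (92 - 35)*(-90 + 63) = 2 + 57*(-27) = 2 - 1539 = -1537)
N(d) = 7/(-6 + d)
L(k, a) = -13 + 3*a + 7/(-6 + k) (L(k, a) = -3 + (3*a + (-10 + 7/(-6 + k))) = -3 + (-10 + 3*a + 7/(-6 + k)) = -13 + 3*a + 7/(-6 + k))
(-17567 + 32932) + L(m, -117) = (-17567 + 32932) + (7 + (-13 + 3*(-117))*(-6 - 1537))/(-6 - 1537) = 15365 + (7 + (-13 - 351)*(-1543))/(-1543) = 15365 - (7 - 364*(-1543))/1543 = 15365 - (7 + 561652)/1543 = 15365 - 1/1543*561659 = 15365 - 561659/1543 = 23146536/1543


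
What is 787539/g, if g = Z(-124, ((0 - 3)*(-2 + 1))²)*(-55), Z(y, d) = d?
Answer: -262513/165 ≈ -1591.0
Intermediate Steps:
g = -495 (g = ((0 - 3)*(-2 + 1))²*(-55) = (-3*(-1))²*(-55) = 3²*(-55) = 9*(-55) = -495)
787539/g = 787539/(-495) = 787539*(-1/495) = -262513/165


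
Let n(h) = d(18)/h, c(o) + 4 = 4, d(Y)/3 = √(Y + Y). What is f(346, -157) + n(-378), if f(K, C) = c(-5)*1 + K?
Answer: 7265/21 ≈ 345.95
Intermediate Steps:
d(Y) = 3*√2*√Y (d(Y) = 3*√(Y + Y) = 3*√(2*Y) = 3*(√2*√Y) = 3*√2*√Y)
c(o) = 0 (c(o) = -4 + 4 = 0)
n(h) = 18/h (n(h) = (3*√2*√18)/h = (3*√2*(3*√2))/h = 18/h)
f(K, C) = K (f(K, C) = 0*1 + K = 0 + K = K)
f(346, -157) + n(-378) = 346 + 18/(-378) = 346 + 18*(-1/378) = 346 - 1/21 = 7265/21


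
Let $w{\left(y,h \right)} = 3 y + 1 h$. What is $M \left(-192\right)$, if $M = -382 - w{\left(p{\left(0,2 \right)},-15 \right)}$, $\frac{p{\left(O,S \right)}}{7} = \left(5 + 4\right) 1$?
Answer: $106752$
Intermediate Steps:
$p{\left(O,S \right)} = 63$ ($p{\left(O,S \right)} = 7 \left(5 + 4\right) 1 = 7 \cdot 9 \cdot 1 = 7 \cdot 9 = 63$)
$w{\left(y,h \right)} = h + 3 y$ ($w{\left(y,h \right)} = 3 y + h = h + 3 y$)
$M = -556$ ($M = -382 - \left(-15 + 3 \cdot 63\right) = -382 - \left(-15 + 189\right) = -382 - 174 = -556$)
$M \left(-192\right) = \left(-556\right) \left(-192\right) = 106752$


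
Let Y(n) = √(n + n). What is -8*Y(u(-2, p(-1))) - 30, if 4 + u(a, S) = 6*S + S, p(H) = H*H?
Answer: -30 - 8*√6 ≈ -49.596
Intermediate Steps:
p(H) = H²
u(a, S) = -4 + 7*S (u(a, S) = -4 + (6*S + S) = -4 + 7*S)
Y(n) = √2*√n (Y(n) = √(2*n) = √2*√n)
-8*Y(u(-2, p(-1))) - 30 = -8*√2*√(-4 + 7*(-1)²) - 30 = -8*√2*√(-4 + 7*1) - 30 = -8*√2*√(-4 + 7) - 30 = -8*√2*√3 - 30 = -8*√6 - 30 = -30 - 8*√6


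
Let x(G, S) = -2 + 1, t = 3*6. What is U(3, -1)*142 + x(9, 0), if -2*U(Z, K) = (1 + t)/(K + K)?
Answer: 1347/2 ≈ 673.50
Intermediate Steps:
t = 18
U(Z, K) = -19/(4*K) (U(Z, K) = -(1 + 18)/(2*(K + K)) = -19/(2*(2*K)) = -19*1/(2*K)/2 = -19/(4*K))
x(G, S) = -1
U(3, -1)*142 + x(9, 0) = -19/4/(-1)*142 - 1 = -19/4*(-1)*142 - 1 = (19/4)*142 - 1 = 1349/2 - 1 = 1347/2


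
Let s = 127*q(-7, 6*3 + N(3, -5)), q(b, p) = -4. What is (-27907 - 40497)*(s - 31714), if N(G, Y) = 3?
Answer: 2204113688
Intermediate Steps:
s = -508 (s = 127*(-4) = -508)
(-27907 - 40497)*(s - 31714) = (-27907 - 40497)*(-508 - 31714) = -68404*(-32222) = 2204113688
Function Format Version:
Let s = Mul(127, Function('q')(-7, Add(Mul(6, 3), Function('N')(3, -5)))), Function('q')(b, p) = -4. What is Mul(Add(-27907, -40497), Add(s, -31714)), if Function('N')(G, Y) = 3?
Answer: 2204113688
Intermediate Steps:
s = -508 (s = Mul(127, -4) = -508)
Mul(Add(-27907, -40497), Add(s, -31714)) = Mul(Add(-27907, -40497), Add(-508, -31714)) = Mul(-68404, -32222) = 2204113688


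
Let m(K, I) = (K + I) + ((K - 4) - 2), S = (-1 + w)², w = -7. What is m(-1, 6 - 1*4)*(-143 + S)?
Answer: 474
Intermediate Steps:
S = 64 (S = (-1 - 7)² = (-8)² = 64)
m(K, I) = -6 + I + 2*K (m(K, I) = (I + K) + ((-4 + K) - 2) = (I + K) + (-6 + K) = -6 + I + 2*K)
m(-1, 6 - 1*4)*(-143 + S) = (-6 + (6 - 1*4) + 2*(-1))*(-143 + 64) = (-6 + (6 - 4) - 2)*(-79) = (-6 + 2 - 2)*(-79) = -6*(-79) = 474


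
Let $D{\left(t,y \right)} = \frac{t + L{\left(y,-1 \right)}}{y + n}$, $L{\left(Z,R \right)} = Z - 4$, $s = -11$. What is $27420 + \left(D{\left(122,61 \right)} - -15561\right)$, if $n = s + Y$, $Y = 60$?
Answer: $\frac{4728089}{110} \approx 42983.0$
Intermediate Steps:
$L{\left(Z,R \right)} = -4 + Z$
$n = 49$ ($n = -11 + 60 = 49$)
$D{\left(t,y \right)} = \frac{-4 + t + y}{49 + y}$ ($D{\left(t,y \right)} = \frac{t + \left(-4 + y\right)}{y + 49} = \frac{-4 + t + y}{49 + y}$)
$27420 + \left(D{\left(122,61 \right)} - -15561\right) = 27420 + \left(\frac{-4 + 122 + 61}{49 + 61} - -15561\right) = 27420 + \left(\frac{1}{110} \cdot 179 + 15561\right) = 27420 + \left(\frac{179}{110} + 15561\right) = 27420 + \frac{1711889}{110} = \frac{4728089}{110}$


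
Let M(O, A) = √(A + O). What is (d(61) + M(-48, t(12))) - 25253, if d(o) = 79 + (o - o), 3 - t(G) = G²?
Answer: -25174 + 3*I*√21 ≈ -25174.0 + 13.748*I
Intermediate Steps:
t(G) = 3 - G²
d(o) = 79 (d(o) = 79 + 0 = 79)
(d(61) + M(-48, t(12))) - 25253 = (79 + √((3 - 1*12²) - 48)) - 25253 = (79 + √((3 - 1*144) - 48)) - 25253 = (79 + √((3 - 144) - 48)) - 25253 = (79 + √(-141 - 48)) - 25253 = (79 + √(-189)) - 25253 = (79 + 3*I*√21) - 25253 = -25174 + 3*I*√21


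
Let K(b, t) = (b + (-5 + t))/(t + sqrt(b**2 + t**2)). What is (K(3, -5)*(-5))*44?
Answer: 7700/9 + 1540*sqrt(34)/9 ≈ 1853.3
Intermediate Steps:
K(b, t) = (-5 + b + t)/(t + sqrt(b**2 + t**2))
(K(3, -5)*(-5))*44 = (((-5 + 3 - 5)/(-5 + sqrt(3**2 + (-5)**2)))*(-5))*44 = ((-7/(-5 + sqrt(9 + 25)))*(-5))*44 = ((-7/(-5 + sqrt(34)))*(-5))*44 = (-7/(-5 + sqrt(34))*(-5))*44 = (35/(-5 + sqrt(34)))*44 = 1540/(-5 + sqrt(34))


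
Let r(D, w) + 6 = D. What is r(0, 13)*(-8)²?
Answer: -384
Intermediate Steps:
r(D, w) = -6 + D
r(0, 13)*(-8)² = (-6 + 0)*(-8)² = -6*64 = -384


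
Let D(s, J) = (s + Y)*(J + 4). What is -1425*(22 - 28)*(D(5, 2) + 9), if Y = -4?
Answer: 128250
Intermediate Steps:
D(s, J) = (-4 + s)*(4 + J) (D(s, J) = (s - 4)*(J + 4) = (-4 + s)*(4 + J))
-1425*(22 - 28)*(D(5, 2) + 9) = -1425*(22 - 28)*((-16 - 4*2 + 4*5 + 2*5) + 9) = -(-8550)*((-16 - 8 + 20 + 10) + 9) = -(-8550)*(6 + 9) = -(-8550)*15 = -1425*(-90) = 128250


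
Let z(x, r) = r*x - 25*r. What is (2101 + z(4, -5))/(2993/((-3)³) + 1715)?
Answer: 29781/21656 ≈ 1.3752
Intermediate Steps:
z(x, r) = -25*r + r*x
(2101 + z(4, -5))/(2993/((-3)³) + 1715) = (2101 - 5*(-25 + 4))/(2993/((-3)³) + 1715) = (2101 - 5*(-21))/(2993/(-27) + 1715) = (2101 + 105)/(2993*(-1/27) + 1715) = 2206/(-2993/27 + 1715) = 2206/(43312/27) = 2206*(27/43312) = 29781/21656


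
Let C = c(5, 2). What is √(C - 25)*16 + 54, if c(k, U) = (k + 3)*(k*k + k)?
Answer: 54 + 16*√215 ≈ 288.61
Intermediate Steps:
c(k, U) = (3 + k)*(k + k²) (c(k, U) = (3 + k)*(k² + k) = (3 + k)*(k + k²))
C = 240 (C = 5*(3 + 5² + 4*5) = 5*(3 + 25 + 20) = 5*48 = 240)
√(C - 25)*16 + 54 = √(240 - 25)*16 + 54 = √215*16 + 54 = 16*√215 + 54 = 54 + 16*√215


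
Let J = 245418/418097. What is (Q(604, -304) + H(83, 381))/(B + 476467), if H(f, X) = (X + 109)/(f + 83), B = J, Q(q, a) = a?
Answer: -10446989739/16534402503511 ≈ -0.00063183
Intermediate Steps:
J = 245418/418097 (J = 245418*(1/418097) = 245418/418097 ≈ 0.58699)
B = 245418/418097 ≈ 0.58699
H(f, X) = (109 + X)/(83 + f)
(Q(604, -304) + H(83, 381))/(B + 476467) = (-304 + (109 + 381)/(83 + 83))/(245418/418097 + 476467) = (-304 + 490/166)/(199209668717/418097) = (-304 + (1/166)*490)*(418097/199209668717) = (-304 + 245/83)*(418097/199209668717) = -24987/83*418097/199209668717 = -10446989739/16534402503511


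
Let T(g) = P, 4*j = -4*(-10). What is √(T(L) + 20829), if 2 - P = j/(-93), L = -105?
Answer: 47*√81561/93 ≈ 144.33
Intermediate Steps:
j = 10 (j = (-4*(-10))/4 = (¼)*40 = 10)
P = 196/93 (P = 2 - 10/(-93) = 2 - 10*(-1)/93 = 2 - 1*(-10/93) = 2 + 10/93 = 196/93 ≈ 2.1075)
T(g) = 196/93
√(T(L) + 20829) = √(196/93 + 20829) = √(1937293/93) = 47*√81561/93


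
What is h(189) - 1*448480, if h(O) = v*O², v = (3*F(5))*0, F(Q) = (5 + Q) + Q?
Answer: -448480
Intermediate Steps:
F(Q) = 5 + 2*Q
v = 0 (v = (3*(5 + 2*5))*0 = (3*(5 + 10))*0 = (3*15)*0 = 45*0 = 0)
h(O) = 0 (h(O) = 0*O² = 0)
h(189) - 1*448480 = 0 - 1*448480 = 0 - 448480 = -448480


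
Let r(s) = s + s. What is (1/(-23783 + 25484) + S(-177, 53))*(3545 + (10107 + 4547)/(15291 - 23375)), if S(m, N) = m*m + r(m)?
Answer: 377290664203994/3437721 ≈ 1.0975e+8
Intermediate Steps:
r(s) = 2*s
S(m, N) = m² + 2*m (S(m, N) = m*m + 2*m = m² + 2*m)
(1/(-23783 + 25484) + S(-177, 53))*(3545 + (10107 + 4547)/(15291 - 23375)) = (1/(-23783 + 25484) - 177*(2 - 177))*(3545 + (10107 + 4547)/(15291 - 23375)) = (1/1701 - 177*(-175))*(3545 + 14654/(-8084)) = (1/1701 + 30975)*(3545 + 14654*(-1/8084)) = 52688476*(3545 - 7327/4042)/1701 = (52688476/1701)*(14321563/4042) = 377290664203994/3437721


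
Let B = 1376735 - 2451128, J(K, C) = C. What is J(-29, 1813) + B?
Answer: -1072580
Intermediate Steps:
B = -1074393
J(-29, 1813) + B = 1813 - 1074393 = -1072580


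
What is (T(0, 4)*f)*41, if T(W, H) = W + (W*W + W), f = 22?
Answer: 0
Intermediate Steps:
T(W, H) = W**2 + 2*W (T(W, H) = W + (W**2 + W) = W + (W + W**2) = W**2 + 2*W)
(T(0, 4)*f)*41 = ((0*(2 + 0))*22)*41 = ((0*2)*22)*41 = (0*22)*41 = 0*41 = 0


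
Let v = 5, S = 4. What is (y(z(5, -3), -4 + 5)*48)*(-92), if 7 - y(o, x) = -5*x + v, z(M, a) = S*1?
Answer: -30912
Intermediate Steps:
z(M, a) = 4 (z(M, a) = 4*1 = 4)
y(o, x) = 2 + 5*x (y(o, x) = 7 - (-5*x + 5) = 7 - (5 - 5*x) = 7 + (-5 + 5*x) = 2 + 5*x)
(y(z(5, -3), -4 + 5)*48)*(-92) = ((2 + 5*(-4 + 5))*48)*(-92) = ((2 + 5*1)*48)*(-92) = ((2 + 5)*48)*(-92) = (7*48)*(-92) = 336*(-92) = -30912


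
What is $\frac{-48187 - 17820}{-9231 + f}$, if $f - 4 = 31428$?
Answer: $- \frac{443}{149} \approx -2.9732$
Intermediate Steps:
$f = 31432$ ($f = 4 + 31428 = 31432$)
$\frac{-48187 - 17820}{-9231 + f} = \frac{-48187 - 17820}{-9231 + 31432} = - \frac{66007}{22201} = \left(-66007\right) \frac{1}{22201} = - \frac{443}{149}$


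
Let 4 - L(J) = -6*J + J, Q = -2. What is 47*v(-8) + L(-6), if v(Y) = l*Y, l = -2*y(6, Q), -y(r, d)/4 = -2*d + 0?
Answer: -12058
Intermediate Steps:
L(J) = 4 + 5*J (L(J) = 4 - (-6*J + J) = 4 - (-5)*J = 4 + 5*J)
y(r, d) = 8*d (y(r, d) = -4*(-2*d + 0) = -(-8)*d = 8*d)
l = 32 (l = -16*(-2) = -2*(-16) = 32)
v(Y) = 32*Y
47*v(-8) + L(-6) = 47*(32*(-8)) + (4 + 5*(-6)) = 47*(-256) + (4 - 30) = -12032 - 26 = -12058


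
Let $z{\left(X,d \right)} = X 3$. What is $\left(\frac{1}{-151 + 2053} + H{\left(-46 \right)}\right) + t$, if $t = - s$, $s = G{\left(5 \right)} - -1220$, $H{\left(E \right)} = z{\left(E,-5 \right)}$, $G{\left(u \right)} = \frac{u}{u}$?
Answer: $- \frac{2584817}{1902} \approx -1359.0$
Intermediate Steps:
$z{\left(X,d \right)} = 3 X$
$G{\left(u \right)} = 1$
$H{\left(E \right)} = 3 E$
$s = 1221$ ($s = 1 - -1220 = 1 + 1220 = 1221$)
$t = -1221$ ($t = \left(-1\right) 1221 = -1221$)
$\left(\frac{1}{-151 + 2053} + H{\left(-46 \right)}\right) + t = \left(\frac{1}{-151 + 2053} + 3 \left(-46\right)\right) - 1221 = \left(\frac{1}{1902} - 138\right) - 1221 = - \frac{262475}{1902} - 1221 = - \frac{2584817}{1902}$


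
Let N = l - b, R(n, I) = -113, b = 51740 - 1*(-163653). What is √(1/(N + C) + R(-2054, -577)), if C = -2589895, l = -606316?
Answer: I*√328802933194953/1705802 ≈ 10.63*I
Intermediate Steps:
b = 215393 (b = 51740 + 163653 = 215393)
N = -821709 (N = -606316 - 1*215393 = -606316 - 215393 = -821709)
√(1/(N + C) + R(-2054, -577)) = √(1/(-821709 - 2589895) - 113) = √(1/(-3411604) - 113) = √(-1/3411604 - 113) = √(-385511253/3411604) = I*√328802933194953/1705802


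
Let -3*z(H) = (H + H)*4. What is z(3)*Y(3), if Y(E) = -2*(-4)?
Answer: -64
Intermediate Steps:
z(H) = -8*H/3 (z(H) = -(H + H)*4/3 = -2*H*4/3 = -8*H/3)
Y(E) = 8
z(3)*Y(3) = -8/3*3*8 = -8*8 = -64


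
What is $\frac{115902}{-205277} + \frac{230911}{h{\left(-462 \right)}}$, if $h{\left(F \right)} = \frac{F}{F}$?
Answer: $\frac{47400601445}{205277} \approx 2.3091 \cdot 10^{5}$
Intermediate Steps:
$h{\left(F \right)} = 1$
$\frac{115902}{-205277} + \frac{230911}{h{\left(-462 \right)}} = \frac{115902}{-205277} + \frac{230911}{1} = 115902 \left(- \frac{1}{205277}\right) + 230911 \cdot 1 = - \frac{115902}{205277} + 230911 = \frac{47400601445}{205277}$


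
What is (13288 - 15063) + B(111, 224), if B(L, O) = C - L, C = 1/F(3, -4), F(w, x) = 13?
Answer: -24517/13 ≈ -1885.9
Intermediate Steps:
C = 1/13 ≈ 0.076923
B(L, O) = 1/13 - L
(13288 - 15063) + B(111, 224) = (13288 - 15063) + (1/13 - 1*111) = -1775 + (1/13 - 111) = -1775 - 1442/13 = -24517/13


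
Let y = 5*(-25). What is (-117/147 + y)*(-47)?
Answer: 289708/49 ≈ 5912.4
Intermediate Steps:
y = -125
(-117/147 + y)*(-47) = (-117/147 - 125)*(-47) = (-117*1/147 - 125)*(-47) = (-39/49 - 125)*(-47) = -6164/49*(-47) = 289708/49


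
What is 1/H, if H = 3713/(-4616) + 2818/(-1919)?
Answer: -8858104/20133135 ≈ -0.43998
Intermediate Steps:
H = -20133135/8858104 (H = 3713*(-1/4616) + 2818*(-1/1919) = -3713/4616 - 2818/1919 = -20133135/8858104 ≈ -2.2729)
1/H = 1/(-20133135/8858104) = -8858104/20133135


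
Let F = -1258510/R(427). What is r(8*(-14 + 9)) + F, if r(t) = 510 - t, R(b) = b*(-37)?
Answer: 9947960/15799 ≈ 629.66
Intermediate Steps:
R(b) = -37*b
F = 1258510/15799 (F = -1258510/((-37*427)) = -1258510/(-15799) = -1258510*(-1/15799) = 1258510/15799 ≈ 79.658)
r(8*(-14 + 9)) + F = (510 - 8*(-14 + 9)) + 1258510/15799 = (510 - 8*(-5)) + 1258510/15799 = (510 - 1*(-40)) + 1258510/15799 = (510 + 40) + 1258510/15799 = 550 + 1258510/15799 = 9947960/15799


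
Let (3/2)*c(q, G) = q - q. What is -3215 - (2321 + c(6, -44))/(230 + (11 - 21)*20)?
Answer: -98771/30 ≈ -3292.4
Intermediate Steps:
c(q, G) = 0 (c(q, G) = 2*(q - q)/3 = (⅔)*0 = 0)
-3215 - (2321 + c(6, -44))/(230 + (11 - 21)*20) = -3215 - (2321 + 0)/(230 + (11 - 21)*20) = -3215 - 2321/(230 - 10*20) = -3215 - 2321/(230 - 200) = -3215 - 2321/30 = -98771/30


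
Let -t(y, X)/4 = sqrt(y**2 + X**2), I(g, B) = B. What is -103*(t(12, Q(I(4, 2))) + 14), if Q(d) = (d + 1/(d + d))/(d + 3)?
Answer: -1442 + 309*sqrt(6409)/5 ≈ 3505.5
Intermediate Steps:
Q(d) = (d + 1/(2*d))/(3 + d)
t(y, X) = -4*sqrt(X**2 + y**2) (t(y, X) = -4*sqrt(y**2 + X**2) = -4*sqrt(X**2 + y**2))
-103*(t(12, Q(I(4, 2))) + 14) = -103*(-4*sqrt(((1/2 + 2**2)/(2*(3 + 2)))**2 + 12**2) + 14) = -103*(-4*sqrt(((1/2)*(1/2 + 4)/5)**2 + 144) + 14) = -103*(-4*sqrt(((1/2)*(1/5)*(9/2))**2 + 144) + 14) = -103*(-4*sqrt((9/20)**2 + 144) + 14) = -103*(-4*sqrt(81/400 + 144) + 14) = -103*(-3*sqrt(6409)/5 + 14) = -103*(14 - 3*sqrt(6409)/5) = -1442 + 309*sqrt(6409)/5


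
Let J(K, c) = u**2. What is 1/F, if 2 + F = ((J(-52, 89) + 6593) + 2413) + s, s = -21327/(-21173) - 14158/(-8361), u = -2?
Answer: 177027453/1595141379005 ≈ 0.00011098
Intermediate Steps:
J(K, c) = 4 (J(K, c) = (-2)**2 = 4)
s = 478082381/177027453 (s = -21327*(-1/21173) - 14158*(-1/8361) = 21327/21173 + 14158/8361 = 478082381/177027453 ≈ 2.7006)
F = 1595141379005/177027453 (F = -2 + (((4 + 6593) + 2413) + 478082381/177027453) = -2 + ((6597 + 2413) + 478082381/177027453) = -2 + (9010 + 478082381/177027453) = -2 + 1595495433911/177027453 = 1595141379005/177027453 ≈ 9010.7)
1/F = 1/(1595141379005/177027453) = 177027453/1595141379005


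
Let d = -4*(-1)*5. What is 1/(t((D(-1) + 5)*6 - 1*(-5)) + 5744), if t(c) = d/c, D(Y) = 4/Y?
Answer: 11/63204 ≈ 0.00017404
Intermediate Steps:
d = 20 (d = 4*5 = 20)
t(c) = 20/c
1/(t((D(-1) + 5)*6 - 1*(-5)) + 5744) = 1/(20/((4/(-1) + 5)*6 - 1*(-5)) + 5744) = 1/(20/((4*(-1) + 5)*6 + 5) + 5744) = 1/(20/((-4 + 5)*6 + 5) + 5744) = 1/(20/(1*6 + 5) + 5744) = 1/(20/(6 + 5) + 5744) = 1/(20/11 + 5744) = 1/(63204/11) = 11/63204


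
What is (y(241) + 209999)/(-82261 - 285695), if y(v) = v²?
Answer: -22340/30663 ≈ -0.72857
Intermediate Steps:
(y(241) + 209999)/(-82261 - 285695) = (241² + 209999)/(-82261 - 285695) = (58081 + 209999)/(-367956) = 268080*(-1/367956) = -22340/30663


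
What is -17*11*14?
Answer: -2618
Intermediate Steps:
-17*11*14 = -187*14 = -2618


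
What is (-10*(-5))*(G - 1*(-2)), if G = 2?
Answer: 200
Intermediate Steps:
(-10*(-5))*(G - 1*(-2)) = (-10*(-5))*(2 - 1*(-2)) = 50*(2 + 2) = 50*4 = 200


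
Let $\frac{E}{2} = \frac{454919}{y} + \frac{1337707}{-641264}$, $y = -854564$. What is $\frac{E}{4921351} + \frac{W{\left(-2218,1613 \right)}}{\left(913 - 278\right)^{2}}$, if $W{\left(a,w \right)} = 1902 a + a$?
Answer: $- \frac{1422905903548332404015423}{135932485377099350256200} \approx -10.468$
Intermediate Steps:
$E = - \frac{358719855591}{68500141112}$ ($E = 2 \left(\frac{454919}{-854564} + \frac{1337707}{-641264}\right) = 2 \left(454919 \left(- \frac{1}{854564}\right) + 1337707 \left(- \frac{1}{641264}\right)\right) = 2 \left(- \frac{454919}{854564} - \frac{1337707}{641264}\right) = 2 \left(- \frac{358719855591}{137000282224}\right) = - \frac{358719855591}{68500141112} \approx -5.2368$)
$W{\left(a,w \right)} = 1903 a$
$\frac{E}{4921351} + \frac{W{\left(-2218,1613 \right)}}{\left(913 - 278\right)^{2}} = - \frac{358719855591}{68500141112 \cdot 4921351} + \frac{1903 \left(-2218\right)}{\left(913 - 278\right)^{2}} = \left(- \frac{358719855591}{68500141112}\right) \frac{1}{4921351} - \frac{4220854}{635^{2}} = - \frac{358719855591}{337113237961682312} - \frac{4220854}{403225} = - \frac{1422905903548332404015423}{135932485377099350256200}$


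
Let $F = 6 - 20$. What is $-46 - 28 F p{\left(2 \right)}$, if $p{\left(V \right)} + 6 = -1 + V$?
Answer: $-2006$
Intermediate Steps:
$p{\left(V \right)} = -7 + V$ ($p{\left(V \right)} = -6 + \left(-1 + V\right) = -7 + V$)
$F = -14$ ($F = 6 - 20 = -14$)
$-46 - 28 F p{\left(2 \right)} = -46 - 28 \left(- 14 \left(-7 + 2\right)\right) = -46 - 28 \left(\left(-14\right) \left(-5\right)\right) = -46 - 1960 = -2006$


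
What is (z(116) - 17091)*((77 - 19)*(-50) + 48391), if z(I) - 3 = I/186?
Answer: -72290930866/93 ≈ -7.7732e+8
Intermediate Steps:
z(I) = 3 + I/186
(z(116) - 17091)*((77 - 19)*(-50) + 48391) = ((3 + (1/186)*116) - 17091)*((77 - 19)*(-50) + 48391) = ((3 + 58/93) - 17091)*(58*(-50) + 48391) = (337/93 - 17091)*(-2900 + 48391) = -1589126/93*45491 = -72290930866/93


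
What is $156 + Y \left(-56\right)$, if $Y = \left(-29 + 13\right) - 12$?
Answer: $1724$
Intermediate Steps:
$Y = -28$ ($Y = -16 - 12 = -28$)
$156 + Y \left(-56\right) = 156 - -1568 = 156 + 1568 = 1724$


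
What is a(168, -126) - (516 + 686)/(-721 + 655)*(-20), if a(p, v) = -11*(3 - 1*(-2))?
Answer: -13835/33 ≈ -419.24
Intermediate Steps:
a(p, v) = -55 (a(p, v) = -11*(3 + 2) = -11*5 = -55)
a(168, -126) - (516 + 686)/(-721 + 655)*(-20) = -55 - (516 + 686)/(-721 + 655)*(-20) = -55 - 1202/(-66)*(-20) = -55 - 1202*(-1/66)*(-20) = -55 - (-601)*(-20)/33 = -55 - 1*12020/33 = -55 - 12020/33 = -13835/33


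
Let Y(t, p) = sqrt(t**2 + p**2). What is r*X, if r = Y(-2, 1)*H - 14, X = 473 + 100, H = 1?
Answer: -8022 + 573*sqrt(5) ≈ -6740.7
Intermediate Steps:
Y(t, p) = sqrt(p**2 + t**2)
X = 573
r = -14 + sqrt(5) (r = sqrt(1**2 + (-2)**2)*1 - 14 = sqrt(1 + 4)*1 - 14 = sqrt(5)*1 - 14 = sqrt(5) - 14 = -14 + sqrt(5) ≈ -11.764)
r*X = (-14 + sqrt(5))*573 = -8022 + 573*sqrt(5)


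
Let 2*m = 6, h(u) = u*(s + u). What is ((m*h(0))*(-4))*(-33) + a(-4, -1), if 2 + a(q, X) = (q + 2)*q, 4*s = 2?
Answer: 6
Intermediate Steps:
s = ½ (s = (¼)*2 = ½ ≈ 0.50000)
h(u) = u*(½ + u)
m = 3 (m = (½)*6 = 3)
a(q, X) = -2 + q*(2 + q) (a(q, X) = -2 + (q + 2)*q = -2 + (2 + q)*q = -2 + q*(2 + q))
((m*h(0))*(-4))*(-33) + a(-4, -1) = ((3*(0*(½ + 0)))*(-4))*(-33) + (-2 + (-4)² + 2*(-4)) = ((3*(0*(½)))*(-4))*(-33) + (-2 + 16 - 8) = ((3*0)*(-4))*(-33) + 6 = (0*(-4))*(-33) + 6 = 0*(-33) + 6 = 0 + 6 = 6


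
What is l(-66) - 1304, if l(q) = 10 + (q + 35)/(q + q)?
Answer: -170777/132 ≈ -1293.8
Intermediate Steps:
l(q) = 10 + (35 + q)/(2*q) (l(q) = 10 + (35 + q)/((2*q)) = 10 + (35 + q)*(1/(2*q)) = 10 + (35 + q)/(2*q))
l(-66) - 1304 = (7/2)*(5 + 3*(-66))/(-66) - 1304 = (7/2)*(-1/66)*(5 - 198) - 1304 = (7/2)*(-1/66)*(-193) - 1304 = 1351/132 - 1304 = -170777/132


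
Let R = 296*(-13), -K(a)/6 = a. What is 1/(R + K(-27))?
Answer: -1/3686 ≈ -0.00027130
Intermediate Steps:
K(a) = -6*a
R = -3848
1/(R + K(-27)) = 1/(-3848 - 6*(-27)) = 1/(-3848 + 162) = 1/(-3686) = -1/3686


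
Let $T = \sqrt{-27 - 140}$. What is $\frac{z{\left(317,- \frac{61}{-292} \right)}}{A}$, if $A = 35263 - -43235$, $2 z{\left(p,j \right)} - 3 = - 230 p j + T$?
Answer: $- \frac{2223317}{22921416} + \frac{i \sqrt{167}}{156996} \approx -0.096997 + 8.2313 \cdot 10^{-5} i$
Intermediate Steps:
$T = i \sqrt{167}$ ($T = \sqrt{-167} = i \sqrt{167} \approx 12.923 i$)
$z{\left(p,j \right)} = \frac{3}{2} + \frac{i \sqrt{167}}{2} - 115 j p$ ($z{\left(p,j \right)} = \frac{3}{2} + \frac{- 230 p j + i \sqrt{167}}{2} = \frac{3}{2} + \frac{- 230 j p + i \sqrt{167}}{2} = \frac{3}{2} + \frac{i \sqrt{167} - 230 j p}{2} = \frac{3}{2} - \left(115 j p - \frac{i \sqrt{167}}{2}\right) = \frac{3}{2} + \frac{i \sqrt{167}}{2} - 115 j p$)
$A = 78498$ ($A = 35263 + 43235 = 78498$)
$\frac{z{\left(317,- \frac{61}{-292} \right)}}{A} = \frac{\frac{3}{2} + \frac{i \sqrt{167}}{2} - 115 \left(- \frac{61}{-292}\right) 317}{78498} = \left(\frac{3}{2} + \frac{i \sqrt{167}}{2} - 115 \left(\left(-61\right) \left(- \frac{1}{292}\right)\right) 317\right) \frac{1}{78498} = \left(\frac{3}{2} + \frac{i \sqrt{167}}{2} - \frac{7015}{292} \cdot 317\right) \frac{1}{78498} = \left(\frac{3}{2} + \frac{i \sqrt{167}}{2} - \frac{2223755}{292}\right) \frac{1}{78498} = \left(- \frac{2223317}{292} + \frac{i \sqrt{167}}{2}\right) \frac{1}{78498} = - \frac{2223317}{22921416} + \frac{i \sqrt{167}}{156996}$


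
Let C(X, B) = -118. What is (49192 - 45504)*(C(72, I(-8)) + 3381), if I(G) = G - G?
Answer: 12033944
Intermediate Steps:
I(G) = 0
(49192 - 45504)*(C(72, I(-8)) + 3381) = (49192 - 45504)*(-118 + 3381) = 3688*3263 = 12033944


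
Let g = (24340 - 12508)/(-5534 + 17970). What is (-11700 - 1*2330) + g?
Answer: -43616312/3109 ≈ -14029.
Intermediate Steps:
g = 2958/3109 (g = 11832/12436 = 11832*(1/12436) = 2958/3109 ≈ 0.95143)
(-11700 - 1*2330) + g = (-11700 - 1*2330) + 2958/3109 = (-11700 - 2330) + 2958/3109 = -14030 + 2958/3109 = -43616312/3109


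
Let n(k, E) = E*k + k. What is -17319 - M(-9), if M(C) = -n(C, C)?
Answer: -17247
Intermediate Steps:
n(k, E) = k + E*k
M(C) = -C*(1 + C)
-17319 - M(-9) = -17319 - (-1)*(-9)*(1 - 9) = -17319 - (-1)*(-9)*(-8) = -17319 - 1*(-72) = -17319 + 72 = -17247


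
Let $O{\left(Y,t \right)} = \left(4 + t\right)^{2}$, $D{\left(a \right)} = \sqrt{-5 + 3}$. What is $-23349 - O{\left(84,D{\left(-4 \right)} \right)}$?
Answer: $-23363 - 8 i \sqrt{2} \approx -23363.0 - 11.314 i$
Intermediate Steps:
$D{\left(a \right)} = i \sqrt{2}$ ($D{\left(a \right)} = \sqrt{-2} = i \sqrt{2}$)
$-23349 - O{\left(84,D{\left(-4 \right)} \right)} = -23349 - \left(4 + i \sqrt{2}\right)^{2}$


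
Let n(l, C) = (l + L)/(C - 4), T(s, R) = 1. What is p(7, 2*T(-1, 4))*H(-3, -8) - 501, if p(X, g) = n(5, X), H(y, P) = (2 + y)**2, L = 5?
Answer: -1493/3 ≈ -497.67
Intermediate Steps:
n(l, C) = (5 + l)/(-4 + C) (n(l, C) = (l + 5)/(C - 4) = (5 + l)/(-4 + C))
p(X, g) = 10/(-4 + X) (p(X, g) = (5 + 5)/(-4 + X) = 10/(-4 + X))
p(7, 2*T(-1, 4))*H(-3, -8) - 501 = (10/(-4 + 7))*(2 - 3)**2 - 501 = (10/3)*(-1)**2 - 501 = (10*(1/3))*1 - 501 = (10/3)*1 - 501 = 10/3 - 501 = -1493/3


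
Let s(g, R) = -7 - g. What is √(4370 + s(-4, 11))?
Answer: √4367 ≈ 66.083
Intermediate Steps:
s(g, R) = -7 - g
√(4370 + s(-4, 11)) = √(4370 + (-7 - 1*(-4))) = √(4370 + (-7 + 4)) = √(4370 - 3) = √4367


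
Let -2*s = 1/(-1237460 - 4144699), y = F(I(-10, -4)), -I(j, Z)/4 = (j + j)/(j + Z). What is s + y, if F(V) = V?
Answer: -430572713/75350226 ≈ -5.7143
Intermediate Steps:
I(j, Z) = -8*j/(Z + j) (I(j, Z) = -4*(j + j)/(j + Z) = -4*2*j/(Z + j) = -8*j/(Z + j))
y = -40/7 (y = -8*(-10)/(-4 - 10) = -8*(-10)/(-14) = -8*(-10)*(-1/14) = -40/7 ≈ -5.7143)
s = 1/10764318 (s = -1/(2*(-1237460 - 4144699)) = -½/(-5382159) = -½*(-1/5382159) = 1/10764318 ≈ 9.2900e-8)
s + y = 1/10764318 - 40/7 = -430572713/75350226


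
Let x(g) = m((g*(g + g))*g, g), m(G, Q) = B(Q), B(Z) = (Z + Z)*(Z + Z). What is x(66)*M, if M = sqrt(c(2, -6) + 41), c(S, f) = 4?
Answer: 52272*sqrt(5) ≈ 1.1688e+5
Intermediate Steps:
B(Z) = 4*Z**2 (B(Z) = (2*Z)*(2*Z) = 4*Z**2)
M = 3*sqrt(5) (M = sqrt(4 + 41) = sqrt(45) = 3*sqrt(5) ≈ 6.7082)
m(G, Q) = 4*Q**2
x(g) = 4*g**2
x(66)*M = (4*66**2)*(3*sqrt(5)) = (4*4356)*(3*sqrt(5)) = 17424*(3*sqrt(5)) = 52272*sqrt(5)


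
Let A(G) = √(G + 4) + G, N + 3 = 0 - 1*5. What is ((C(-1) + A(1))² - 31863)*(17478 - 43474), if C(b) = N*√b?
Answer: 828310548 - 25996*(-1 - √5 + 8*I)² ≈ 8.297e+8 + 1.346e+6*I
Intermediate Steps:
N = -8 (N = -3 + (0 - 1*5) = -3 + (0 - 5) = -3 - 5 = -8)
A(G) = G + √(4 + G) (A(G) = √(4 + G) + G = G + √(4 + G))
C(b) = -8*√b
((C(-1) + A(1))² - 31863)*(17478 - 43474) = ((-8*I + (1 + √(4 + 1)))² - 31863)*(17478 - 43474) = ((-8*I + (1 + √5))² - 31863)*(-25996) = ((1 + √5 - 8*I)² - 31863)*(-25996) = (-31863 + (1 + √5 - 8*I)²)*(-25996) = 828310548 - 25996*(1 + √5 - 8*I)²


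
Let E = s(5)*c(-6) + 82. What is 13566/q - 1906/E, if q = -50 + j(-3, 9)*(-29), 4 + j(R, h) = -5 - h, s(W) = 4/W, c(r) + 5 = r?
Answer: 116749/43188 ≈ 2.7033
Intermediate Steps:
c(r) = -5 + r
j(R, h) = -9 - h (j(R, h) = -4 + (-5 - h) = -9 - h)
E = 366/5 (E = (4/5)*(-5 - 6) + 82 = (4*(⅕))*(-11) + 82 = (⅘)*(-11) + 82 = -44/5 + 82 = 366/5 ≈ 73.200)
q = 472 (q = -50 + (-9 - 1*9)*(-29) = -50 + (-9 - 9)*(-29) = -50 - 18*(-29) = -50 + 522 = 472)
13566/q - 1906/E = 13566/472 - 1906/366/5 = 13566*(1/472) - 1906*5/366 = 6783/236 - 4765/183 = 116749/43188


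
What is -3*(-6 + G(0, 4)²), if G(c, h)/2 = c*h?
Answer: 18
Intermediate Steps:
G(c, h) = 2*c*h (G(c, h) = 2*(c*h) = 2*c*h)
-3*(-6 + G(0, 4)²) = -3*(-6 + (2*0*4)²) = -3*(-6 + 0²) = -3*(-6 + 0) = -3*(-6) = 18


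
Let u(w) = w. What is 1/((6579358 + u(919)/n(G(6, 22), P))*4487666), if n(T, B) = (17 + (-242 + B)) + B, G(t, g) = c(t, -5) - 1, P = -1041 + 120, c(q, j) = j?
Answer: 2067/61030157672985622 ≈ 3.3869e-14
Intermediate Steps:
P = -921
G(t, g) = -6 (G(t, g) = -5 - 1 = -6)
n(T, B) = -225 + 2*B (n(T, B) = (-225 + B) + B = -225 + 2*B)
1/((6579358 + u(919)/n(G(6, 22), P))*4487666) = 1/((6579358 + 919/(-225 + 2*(-921)))*4487666) = (1/4487666)/(6579358 + 919/(-225 - 1842)) = (1/4487666)/(6579358 + 919/(-2067)) = (1/4487666)/(6579358 + 919*(-1/2067)) = (1/4487666)/(6579358 - 919/2067) = (1/4487666)/(13599532067/2067) = (2067/13599532067)*(1/4487666) = 2067/61030157672985622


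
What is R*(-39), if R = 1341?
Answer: -52299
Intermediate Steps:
R*(-39) = 1341*(-39) = -52299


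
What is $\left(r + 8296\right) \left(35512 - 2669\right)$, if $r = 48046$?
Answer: $1850440306$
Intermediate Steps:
$\left(r + 8296\right) \left(35512 - 2669\right) = \left(48046 + 8296\right) \left(35512 - 2669\right) = 56342 \cdot 32843 = 1850440306$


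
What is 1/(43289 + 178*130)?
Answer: 1/66429 ≈ 1.5054e-5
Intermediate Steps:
1/(43289 + 178*130) = 1/(43289 + 23140) = 1/66429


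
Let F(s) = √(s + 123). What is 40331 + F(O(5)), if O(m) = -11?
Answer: 40331 + 4*√7 ≈ 40342.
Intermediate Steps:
F(s) = √(123 + s)
40331 + F(O(5)) = 40331 + √(123 - 11) = 40331 + √112 = 40331 + 4*√7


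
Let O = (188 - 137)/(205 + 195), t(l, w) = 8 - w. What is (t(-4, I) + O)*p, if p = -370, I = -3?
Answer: -164687/40 ≈ -4117.2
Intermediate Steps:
O = 51/400 ≈ 0.12750
(t(-4, I) + O)*p = ((8 - 1*(-3)) + 51/400)*(-370) = ((8 + 3) + 51/400)*(-370) = (11 + 51/400)*(-370) = (4451/400)*(-370) = -164687/40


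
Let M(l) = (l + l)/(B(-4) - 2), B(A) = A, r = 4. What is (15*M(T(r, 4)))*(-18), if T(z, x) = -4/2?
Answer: -180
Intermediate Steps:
T(z, x) = -2 (T(z, x) = -4*1/2 = -2)
M(l) = -l/3 (M(l) = (l + l)/(-4 - 2) = (2*l)/(-6) = (2*l)*(-1/6) = -l/3)
(15*M(T(r, 4)))*(-18) = (15*(-1/3*(-2)))*(-18) = (15*(2/3))*(-18) = 10*(-18) = -180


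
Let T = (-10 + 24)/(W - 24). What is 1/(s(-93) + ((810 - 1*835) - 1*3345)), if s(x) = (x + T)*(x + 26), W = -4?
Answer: 2/5789 ≈ 0.00034548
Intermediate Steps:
T = -½ (T = (-10 + 24)/(-4 - 24) = 14/(-28) = 14*(-1/28) = -½ ≈ -0.50000)
s(x) = (26 + x)*(-½ + x) (s(x) = (x - ½)*(x + 26) = (-½ + x)*(26 + x) = (26 + x)*(-½ + x))
1/(s(-93) + ((810 - 1*835) - 1*3345)) = 1/((-13 + (-93)² + (51/2)*(-93)) + ((810 - 1*835) - 1*3345)) = 1/((-13 + 8649 - 4743/2) + ((810 - 835) - 3345)) = 1/(12529/2 + (-25 - 3345)) = 1/(12529/2 - 3370) = 1/(5789/2) = 2/5789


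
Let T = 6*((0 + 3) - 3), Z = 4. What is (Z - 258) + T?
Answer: -254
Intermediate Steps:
T = 0 (T = 6*(3 - 3) = 6*0 = 0)
(Z - 258) + T = (4 - 258) + 0 = -254 + 0 = -254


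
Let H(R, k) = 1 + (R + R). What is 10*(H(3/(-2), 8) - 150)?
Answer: -1520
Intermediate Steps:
H(R, k) = 1 + 2*R
10*(H(3/(-2), 8) - 150) = 10*((1 + 2*(3/(-2))) - 150) = 10*((1 + 2*(3*(-1/2))) - 150) = 10*((1 + 2*(-3/2)) - 150) = 10*((1 - 3) - 150) = 10*(-2 - 150) = 10*(-152) = -1520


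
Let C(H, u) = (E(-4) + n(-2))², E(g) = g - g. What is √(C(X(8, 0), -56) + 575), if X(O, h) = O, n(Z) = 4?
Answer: √591 ≈ 24.310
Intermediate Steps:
E(g) = 0
C(H, u) = 16 (C(H, u) = (0 + 4)² = 4² = 16)
√(C(X(8, 0), -56) + 575) = √(16 + 575) = √591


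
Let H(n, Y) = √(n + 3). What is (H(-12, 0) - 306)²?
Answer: 93627 - 1836*I ≈ 93627.0 - 1836.0*I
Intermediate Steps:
H(n, Y) = √(3 + n)
(H(-12, 0) - 306)² = (√(3 - 12) - 306)² = (√(-9) - 306)² = (3*I - 306)² = (-306 + 3*I)²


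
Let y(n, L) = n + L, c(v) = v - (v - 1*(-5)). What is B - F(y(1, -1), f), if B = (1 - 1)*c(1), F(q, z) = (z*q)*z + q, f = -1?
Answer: 0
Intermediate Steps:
c(v) = -5 (c(v) = v - (v + 5) = v - (5 + v) = v + (-5 - v) = -5)
y(n, L) = L + n
F(q, z) = q + q*z**2 (F(q, z) = (q*z)*z + q = q*z**2 + q = q + q*z**2)
B = 0 (B = (1 - 1)*(-5) = 0*(-5) = 0)
B - F(y(1, -1), f) = 0 - (-1 + 1)*(1 + (-1)**2) = 0 - 0*(1 + 1) = 0 - 0*2 = 0 - 1*0 = 0 + 0 = 0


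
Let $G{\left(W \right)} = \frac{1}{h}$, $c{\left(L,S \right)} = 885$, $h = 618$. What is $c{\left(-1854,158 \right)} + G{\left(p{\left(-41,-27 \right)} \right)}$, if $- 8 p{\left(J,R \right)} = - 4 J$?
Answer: $\frac{546931}{618} \approx 885.0$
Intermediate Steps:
$p{\left(J,R \right)} = \frac{J}{2}$ ($p{\left(J,R \right)} = - \frac{\left(-4\right) J}{8} = \frac{J}{2}$)
$G{\left(W \right)} = \frac{1}{618}$
$c{\left(-1854,158 \right)} + G{\left(p{\left(-41,-27 \right)} \right)} = 885 + \frac{1}{618} = \frac{546931}{618}$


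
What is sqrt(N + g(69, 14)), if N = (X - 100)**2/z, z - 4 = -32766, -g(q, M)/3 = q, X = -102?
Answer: I*sqrt(55879997489)/16381 ≈ 14.431*I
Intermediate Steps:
g(q, M) = -3*q
z = -32762 (z = 4 - 32766 = -32762)
N = -20402/16381 (N = (-102 - 100)**2/(-32762) = (-202)**2*(-1/32762) = 40804*(-1/32762) = -20402/16381 ≈ -1.2455)
sqrt(N + g(69, 14)) = sqrt(-20402/16381 - 3*69) = sqrt(-20402/16381 - 207) = sqrt(-3411269/16381) = I*sqrt(55879997489)/16381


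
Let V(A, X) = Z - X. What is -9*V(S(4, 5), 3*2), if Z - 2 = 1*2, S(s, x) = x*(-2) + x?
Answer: 18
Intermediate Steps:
S(s, x) = -x (S(s, x) = -2*x + x = -x)
Z = 4 (Z = 2 + 1*2 = 2 + 2 = 4)
V(A, X) = 4 - X
-9*V(S(4, 5), 3*2) = -9*(4 - 3*2) = -9*(4 - 1*6) = -9*(4 - 6) = -9*(-2) = 18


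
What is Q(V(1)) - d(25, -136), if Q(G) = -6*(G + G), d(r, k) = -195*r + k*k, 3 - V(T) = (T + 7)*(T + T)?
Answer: -13465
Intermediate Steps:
V(T) = 3 - 2*T*(7 + T) (V(T) = 3 - (T + 7)*(T + T) = 3 - (7 + T)*2*T = 3 - 2*T*(7 + T))
d(r, k) = k² - 195*r (d(r, k) = -195*r + k² = k² - 195*r)
Q(G) = -12*G
Q(V(1)) - d(25, -136) = -12*(3 - 14*1 - 2*1²) - ((-136)² - 195*25) = -12*(3 - 14 - 2*1) - (18496 - 4875) = -12*(3 - 14 - 2) - 1*13621 = -12*(-13) - 13621 = 156 - 13621 = -13465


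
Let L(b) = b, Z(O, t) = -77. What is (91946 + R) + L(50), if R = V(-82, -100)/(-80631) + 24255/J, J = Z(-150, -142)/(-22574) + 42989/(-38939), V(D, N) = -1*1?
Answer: 58678406151748477/838766477061 ≈ 69958.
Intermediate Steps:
V(D, N) = -1
J = -967435383/879008986 (J = -77/(-22574) + 42989/(-38939) = -77*(-1/22574) + 42989*(-1/38939) = 77/22574 - 42989/38939 = -967435383/879008986 ≈ -1.1006)
R = -18484754671955279/838766477061 (R = -1/(-80631) + 24255/(-967435383/879008986) = -1*(-1/80631) + 24255*(-879008986/967435383) = 1/80631 - 7106787651810/322478461 = -18484754671955279/838766477061 ≈ -22038.)
(91946 + R) + L(50) = (91946 - 18484754671955279/838766477061) + 50 = 58636467827895427/838766477061 + 50 = 58678406151748477/838766477061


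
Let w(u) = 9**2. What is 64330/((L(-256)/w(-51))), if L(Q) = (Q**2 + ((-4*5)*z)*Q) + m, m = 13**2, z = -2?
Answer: 1042146/11093 ≈ 93.946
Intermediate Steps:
m = 169
w(u) = 81
L(Q) = 169 + Q**2 + 40*Q (L(Q) = (Q**2 + (-4*5*(-2))*Q) + 169 = (Q**2 + (-20*(-2))*Q) + 169 = (Q**2 + 40*Q) + 169 = 169 + Q**2 + 40*Q)
64330/((L(-256)/w(-51))) = 64330/(((169 + (-256)**2 + 40*(-256))/81)) = 64330/(((169 + 65536 - 10240)*(1/81))) = 64330/((55465*(1/81))) = 64330/(55465/81) = 64330*(81/55465) = 1042146/11093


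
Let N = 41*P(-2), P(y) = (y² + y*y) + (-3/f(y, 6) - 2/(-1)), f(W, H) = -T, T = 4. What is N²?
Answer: 3108169/16 ≈ 1.9426e+5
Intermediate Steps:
f(W, H) = -4 (f(W, H) = -1*4 = -4)
P(y) = 11/4 + 2*y² (P(y) = (y² + y*y) + (-3/(-4) - 2/(-1)) = (y² + y²) + (-3*(-¼) - 2*(-1)) = 2*y² + (¾ + 2) = 2*y² + 11/4 = 11/4 + 2*y²)
N = 1763/4 (N = 41*(11/4 + 2*(-2)²) = 41*(11/4 + 2*4) = 41*(11/4 + 8) = 41*(43/4) = 1763/4 ≈ 440.75)
N² = (1763/4)² = 3108169/16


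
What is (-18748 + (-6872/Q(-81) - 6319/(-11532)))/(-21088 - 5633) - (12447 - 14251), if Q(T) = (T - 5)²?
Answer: 1028252238484721/569763011628 ≈ 1804.7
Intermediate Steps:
Q(T) = (-5 + T)²
(-18748 + (-6872/Q(-81) - 6319/(-11532)))/(-21088 - 5633) - (12447 - 14251) = (-18748 + (-6872/(-5 - 81)² - 6319/(-11532)))/(-21088 - 5633) - (12447 - 14251) = (-18748 + (-6872/((-86)²) - 6319*(-1/11532)))/(-26721) - 1*(-1804) = (-18748 + (-6872/7396 + 6319/11532))*(-1/26721) + 1804 = (-18748 + (-6872*1/7396 + 6319/11532))*(-1/26721) + 1804 = (-18748 + (-1718/1849 + 6319/11532))*(-1/26721) + 1804 = (-18748 - 8128145/21322668)*(-1/26721) + 1804 = -399765507809/21322668*(-1/26721) + 1804 = 399765507809/569763011628 + 1804 = 1028252238484721/569763011628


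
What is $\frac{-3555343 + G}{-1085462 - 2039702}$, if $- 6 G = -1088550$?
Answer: $\frac{1686959}{1562582} \approx 1.0796$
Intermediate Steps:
$G = 181425$ ($G = \left(- \frac{1}{6}\right) \left(-1088550\right) = 181425$)
$\frac{-3555343 + G}{-1085462 - 2039702} = \frac{-3555343 + 181425}{-1085462 - 2039702} = - \frac{3373918}{-3125164} = \left(-3373918\right) \left(- \frac{1}{3125164}\right) = \frac{1686959}{1562582}$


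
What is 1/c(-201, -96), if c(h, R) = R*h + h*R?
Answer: 1/38592 ≈ 2.5912e-5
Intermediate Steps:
c(h, R) = 2*R*h (c(h, R) = R*h + R*h = 2*R*h)
1/c(-201, -96) = 1/(2*(-96)*(-201)) = 1/38592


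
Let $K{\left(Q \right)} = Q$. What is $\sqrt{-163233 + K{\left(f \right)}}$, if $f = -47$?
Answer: $4 i \sqrt{10205} \approx 404.08 i$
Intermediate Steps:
$\sqrt{-163233 + K{\left(f \right)}} = \sqrt{-163233 - 47} = \sqrt{-163280} = 4 i \sqrt{10205}$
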